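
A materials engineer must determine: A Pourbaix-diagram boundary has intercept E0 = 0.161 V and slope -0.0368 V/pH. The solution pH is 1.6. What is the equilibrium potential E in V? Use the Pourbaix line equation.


Apply the Pourbaix line equation: E = E0 + slope*pH
E = 0.161 + (-0.0368)*1.6 = 0.161 + (-0.05888) = 0.10212 V
Rounded to 4 decimal places: E = 0.1021 V

0.1021 V


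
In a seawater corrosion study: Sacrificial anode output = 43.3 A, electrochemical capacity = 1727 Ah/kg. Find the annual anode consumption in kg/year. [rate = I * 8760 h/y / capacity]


Annual consumption = current * hours per year / capacity
Rate = 43.3 * 8760 / 1727 = 219.6 kg/year

219.6 kg/year


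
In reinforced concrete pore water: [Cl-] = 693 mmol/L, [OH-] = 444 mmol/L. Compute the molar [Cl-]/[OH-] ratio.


Threshold parameter = [Cl-] / [OH-] (molar basis; both in mmol/L, so units cancel)
Ratio = 693 / 444 = 1.56

1.56


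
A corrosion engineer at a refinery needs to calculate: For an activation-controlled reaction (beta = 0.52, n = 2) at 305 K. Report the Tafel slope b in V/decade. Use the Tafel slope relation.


Apply the Tafel slope relation: b = 2.303*R*T/(beta*n*F)
Numerator: 2.303 * 8.314 * 305 = 5839.88
Denominator: 0.52 * 2 * 96485 = 100344.4
b = 5839.88 / 100344.4 = 0.0582 V/decade

0.0582 V/decade


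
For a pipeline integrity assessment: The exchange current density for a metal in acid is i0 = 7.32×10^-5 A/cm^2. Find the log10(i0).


i0 = 7.32×10^-5 A/cm^2
log10(i0) = -4.135

-4.135


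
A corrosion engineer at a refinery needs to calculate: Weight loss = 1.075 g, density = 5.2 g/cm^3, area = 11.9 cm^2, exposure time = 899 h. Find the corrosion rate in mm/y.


Apply the mm/y weight-loss relation: CR = 87600 * W / (D * A * T)
Numerator: 87600 * 1.075 = 94170.0
Denominator: 5.2 * 11.9 * 899 = 55630.12
CR = 94170.0 / 55630.12 = 1.692788 mm/y

1.692788 mm/y


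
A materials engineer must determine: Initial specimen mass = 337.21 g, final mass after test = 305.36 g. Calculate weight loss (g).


Weight loss = initial − final
WL = 337.21 − 305.36 = 31.85 g

31.85 g


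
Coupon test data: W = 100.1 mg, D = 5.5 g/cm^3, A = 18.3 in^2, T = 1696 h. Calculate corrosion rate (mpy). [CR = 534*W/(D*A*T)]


Apply the mpy weight-loss relation: CR = 534 * W / (D * A * T)
Numerator: 534 * 100.1 = 53453.4
Denominator: 5.5 * 18.3 * 1696 = 170702.4
CR = 53453.4 / 170702.4 = 0.31314 mpy

0.31314 mpy


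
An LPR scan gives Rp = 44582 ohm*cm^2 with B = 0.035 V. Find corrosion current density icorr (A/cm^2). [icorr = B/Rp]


Apply the Stern-Geary relation: icorr = B / Rp
icorr = 0.035 / 44582 = 7.851×10^-7 A/cm^2

7.851×10^-7 A/cm^2


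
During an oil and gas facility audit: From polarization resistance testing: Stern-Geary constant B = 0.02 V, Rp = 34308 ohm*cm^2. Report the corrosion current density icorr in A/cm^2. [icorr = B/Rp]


Apply the Stern-Geary relation: icorr = B / Rp
icorr = 0.02 / 34308 = 5.83×10^-7 A/cm^2

5.83×10^-7 A/cm^2


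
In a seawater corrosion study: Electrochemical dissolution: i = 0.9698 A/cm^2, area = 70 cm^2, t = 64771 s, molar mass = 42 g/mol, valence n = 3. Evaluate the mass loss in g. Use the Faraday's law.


Apply Faraday's law: m = i*A*t*M / (n*F)
Total charge passed Q = i*A*t = 0.9698*70*64771 = 4397044.106 C
m = Q*M/(n*F) = 4397044.106*42/(3*96485) = 638.01231 g

638.01231 g


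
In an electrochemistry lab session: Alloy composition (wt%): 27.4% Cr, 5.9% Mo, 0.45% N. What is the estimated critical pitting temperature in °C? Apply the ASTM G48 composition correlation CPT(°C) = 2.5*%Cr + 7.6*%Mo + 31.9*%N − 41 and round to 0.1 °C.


Apply the ASTM G48 empirical CPT estimate: CPT(°C) = 2.5*%Cr + 7.6*%Mo + 31.9*%N − 41
2.5*27.4 = 68.5; 7.6*5.9 = 44.84; 31.9*0.45 = 14.355
CPT = 68.5 + 44.84 + 14.355 − 41 = 86.695 °C
Rounded to 0.1 °C: CPT ≈ 86.7 °C

86.7 °C


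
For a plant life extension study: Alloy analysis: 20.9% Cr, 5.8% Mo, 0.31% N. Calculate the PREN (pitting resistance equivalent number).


Apply the PREN formula: PREN = Cr + 3.3*Mo + 16*N
PREN = 20.9 + 3.3*5.8 + 16*0.31
PREN = 20.9 + 19.14 + 4.96 = 45.0

45.0


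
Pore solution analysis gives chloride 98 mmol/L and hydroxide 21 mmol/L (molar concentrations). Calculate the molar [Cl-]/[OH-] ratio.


Threshold parameter = [Cl-] / [OH-] (molar basis; both in mmol/L, so units cancel)
Ratio = 98 / 21 = 4.67

4.67


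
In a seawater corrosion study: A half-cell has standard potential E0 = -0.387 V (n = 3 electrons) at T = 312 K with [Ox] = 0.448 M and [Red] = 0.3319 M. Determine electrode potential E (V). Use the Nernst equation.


Apply the Nernst equation: E = E0 + (RT/nF)*ln([Ox]/[Red])
Step 1: RT/nF = 8.314*312/(3*96485) = 0.00896156 V
Step 2: [Ox]/[Red] = 0.448/0.3319 = 1.349804
Step 3: ln(1.349804) = 0.299959
Step 4: correction = 0.00896156 * 0.299959 = 0.0027 V
E = -0.387 + 0.0027 = -0.3843 V

-0.3843 V


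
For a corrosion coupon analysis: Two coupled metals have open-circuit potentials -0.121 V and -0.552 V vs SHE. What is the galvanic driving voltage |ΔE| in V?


Driving voltage is the absolute potential difference.
|ΔE| = |-0.121 − (-0.552)| = 0.431 V

0.431 V


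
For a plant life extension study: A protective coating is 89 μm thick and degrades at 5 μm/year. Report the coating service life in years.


Service life = thickness / degradation rate
Life = 89 / 5 = 17.8 years

17.8 years


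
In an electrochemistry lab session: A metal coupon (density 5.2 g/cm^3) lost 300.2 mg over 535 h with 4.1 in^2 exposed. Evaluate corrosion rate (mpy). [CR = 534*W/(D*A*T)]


Apply the mpy weight-loss relation: CR = 534 * W / (D * A * T)
Numerator: 534 * 300.2 = 160306.8
Denominator: 5.2 * 4.1 * 535 = 11406.2
CR = 160306.8 / 11406.2 = 14.054 mpy

14.054 mpy


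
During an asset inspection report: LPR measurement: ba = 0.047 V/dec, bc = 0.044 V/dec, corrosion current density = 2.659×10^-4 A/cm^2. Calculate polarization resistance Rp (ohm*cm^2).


Apply the Stern-Geary equation: Rp = ba*bc / (2.303*icorr*(ba+bc))
ba*bc = 0.047*0.044 = 0.002068
ba+bc = 0.091; 2.303*icorr*(ba+bc) = 2.303*2.659×10^-4*0.091 = 5.5725461×10^-5
Rp = 0.002068 / 5.5725461×10^-5 = 37.11 ohm*cm^2

37.11 ohm*cm^2


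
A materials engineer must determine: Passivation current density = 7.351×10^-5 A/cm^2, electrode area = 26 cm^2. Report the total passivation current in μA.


I = i_pass * A, then convert A → μA (×10^6)
I = 7.351×10^-5 * 26 * 10^6 = 1911.26 μA

1911.26 μA


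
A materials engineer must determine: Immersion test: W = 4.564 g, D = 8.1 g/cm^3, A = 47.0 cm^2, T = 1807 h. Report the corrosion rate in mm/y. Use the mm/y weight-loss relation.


Apply the mm/y weight-loss relation: CR = 87600 * W / (D * A * T)
Numerator: 87600 * 4.564 = 399806.4
Denominator: 8.1 * 47.0 * 1807 = 687924.9
CR = 399806.4 / 687924.9 = 0.58118 mm/y

0.58118 mm/y


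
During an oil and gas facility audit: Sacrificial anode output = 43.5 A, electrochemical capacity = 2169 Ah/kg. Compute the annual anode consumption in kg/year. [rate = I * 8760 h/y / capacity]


Annual consumption = current * hours per year / capacity
Rate = 43.5 * 8760 / 2169 = 175.7 kg/year

175.7 kg/year


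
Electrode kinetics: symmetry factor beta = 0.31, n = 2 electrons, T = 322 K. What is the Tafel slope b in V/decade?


Apply the Tafel slope relation: b = 2.303*R*T/(beta*n*F)
Numerator: 2.303 * 8.314 * 322 = 6165.38
Denominator: 0.31 * 2 * 96485 = 59820.7
b = 6165.38 / 59820.7 = 0.103 V/decade

0.103 V/decade


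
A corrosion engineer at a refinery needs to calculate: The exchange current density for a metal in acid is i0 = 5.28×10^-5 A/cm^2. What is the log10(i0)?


i0 = 5.28×10^-5 A/cm^2
log10(i0) = -4.277

-4.277


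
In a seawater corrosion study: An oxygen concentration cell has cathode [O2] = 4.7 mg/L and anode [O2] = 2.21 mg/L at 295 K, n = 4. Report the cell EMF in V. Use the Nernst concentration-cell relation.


Apply the Nernst concentration-cell relation: E = (RT/nF)*ln(C_cathode/C_anode)
RT/nF = 8.314*295/(4*96485) = 0.00635495 V
ln(4.7/2.21) = 0.75457
E = 0.00635495 * 0.75457 = 0.0048 V

0.0048 V


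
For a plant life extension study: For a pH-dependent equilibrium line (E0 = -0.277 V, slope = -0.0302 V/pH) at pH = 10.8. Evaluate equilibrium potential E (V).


Apply the Pourbaix line equation: E = E0 + slope*pH
E = -0.277 + (-0.0302)*10.8 = -0.277 + (-0.32616) = -0.60316 V
Rounded to 4 decimal places: E = -0.6032 V

-0.6032 V


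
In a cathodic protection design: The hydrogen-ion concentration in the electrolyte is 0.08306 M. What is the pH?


pH = −log10[H+]
pH = −log10(0.08306) = 1.08

1.08


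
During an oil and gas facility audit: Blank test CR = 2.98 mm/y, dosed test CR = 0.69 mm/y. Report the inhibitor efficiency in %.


Apply the inhibitor-efficiency definition: IE = (CR_blank − CR_inh)/CR_blank × 100
IE = (2.98 − 0.69) / 2.98 × 100
IE = 2.29 / 2.98 × 100 = 76.8 %

76.8 %


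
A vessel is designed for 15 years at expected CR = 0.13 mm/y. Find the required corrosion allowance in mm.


Corrosion allowance = CR × design life
CA = 0.13 * 15 = 1.95 mm

1.95 mm


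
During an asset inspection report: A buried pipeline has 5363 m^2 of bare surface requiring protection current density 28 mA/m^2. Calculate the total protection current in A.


I = area * current density, then convert mA → A (÷1000)
I = 5363 * 28 / 1000 = 150.16 A

150.16 A


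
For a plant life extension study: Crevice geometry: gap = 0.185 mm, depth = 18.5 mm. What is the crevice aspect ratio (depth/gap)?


Aspect ratio = depth / gap
Ratio = 18.5 / 0.185 = 100.0

100.0


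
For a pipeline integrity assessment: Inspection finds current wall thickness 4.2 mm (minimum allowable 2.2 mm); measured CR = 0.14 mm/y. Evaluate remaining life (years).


Apply the remaining-life relation: RL = (t_current − t_min) / CR
RL = (4.2 − 2.2) / 0.14 = 2.0 / 0.14 = 14.3 years

14.3 years


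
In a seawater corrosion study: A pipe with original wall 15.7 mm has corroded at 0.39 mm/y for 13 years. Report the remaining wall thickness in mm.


Remaining wall = original − CR × time
t = 15.7 − 0.39*13 = 15.7 − 5.07 = 10.63 mm

10.63 mm


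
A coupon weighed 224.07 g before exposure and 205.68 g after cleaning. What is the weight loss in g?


Weight loss = initial − final
WL = 224.07 − 205.68 = 18.39 g

18.39 g


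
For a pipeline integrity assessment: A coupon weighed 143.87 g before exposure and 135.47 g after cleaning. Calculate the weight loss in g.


Weight loss = initial − final
WL = 143.87 − 135.47 = 8.4 g

8.4 g


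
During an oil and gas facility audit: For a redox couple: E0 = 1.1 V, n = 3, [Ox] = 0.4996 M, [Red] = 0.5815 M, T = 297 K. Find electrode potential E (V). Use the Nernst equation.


Apply the Nernst equation: E = E0 + (RT/nF)*ln([Ox]/[Red])
Step 1: RT/nF = 8.314*297/(3*96485) = 0.00853071 V
Step 2: [Ox]/[Red] = 0.4996/0.5815 = 0.859157
Step 3: ln(0.859157) = -0.151804
Step 4: correction = 0.00853071 * -0.151804 = -0.001 V
E = 1.1 + -0.001 = 1.099 V

1.099 V


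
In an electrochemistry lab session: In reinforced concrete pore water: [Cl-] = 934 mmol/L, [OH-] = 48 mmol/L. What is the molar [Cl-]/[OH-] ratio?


Threshold parameter = [Cl-] / [OH-] (molar basis; both in mmol/L, so units cancel)
Ratio = 934 / 48 = 19.46

19.46


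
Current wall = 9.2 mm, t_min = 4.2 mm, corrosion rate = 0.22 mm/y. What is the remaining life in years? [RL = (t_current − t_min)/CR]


Apply the remaining-life relation: RL = (t_current − t_min) / CR
RL = (9.2 − 4.2) / 0.22 = 5.0 / 0.22 = 22.7 years

22.7 years


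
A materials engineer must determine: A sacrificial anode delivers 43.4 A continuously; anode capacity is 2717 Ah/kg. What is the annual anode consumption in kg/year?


Annual consumption = current * hours per year / capacity
Rate = 43.4 * 8760 / 2717 = 139.9 kg/year

139.9 kg/year


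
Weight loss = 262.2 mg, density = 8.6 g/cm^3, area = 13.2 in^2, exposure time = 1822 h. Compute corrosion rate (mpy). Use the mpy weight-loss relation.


Apply the mpy weight-loss relation: CR = 534 * W / (D * A * T)
Numerator: 534 * 262.2 = 140014.8
Denominator: 8.6 * 13.2 * 1822 = 206833.44
CR = 140014.8 / 206833.44 = 0.677 mpy

0.677 mpy


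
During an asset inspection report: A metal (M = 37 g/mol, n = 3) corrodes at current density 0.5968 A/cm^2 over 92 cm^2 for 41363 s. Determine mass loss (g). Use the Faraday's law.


Apply Faraday's law: m = i*A*t*M / (n*F)
Total charge passed Q = i*A*t = 0.5968*92*41363 = 2271060.3328 C
m = Q*M/(n*F) = 2271060.3328*37/(3*96485) = 290.30154 g

290.30154 g


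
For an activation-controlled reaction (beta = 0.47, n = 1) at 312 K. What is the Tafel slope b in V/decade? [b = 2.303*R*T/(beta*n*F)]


Apply the Tafel slope relation: b = 2.303*R*T/(beta*n*F)
Numerator: 2.303 * 8.314 * 312 = 5973.91
Denominator: 0.47 * 1 * 96485 = 45347.95
b = 5973.91 / 45347.95 = 0.1317 V/decade

0.1317 V/decade


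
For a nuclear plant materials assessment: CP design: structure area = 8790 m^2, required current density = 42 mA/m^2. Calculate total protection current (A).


I = area * current density, then convert mA → A (÷1000)
I = 8790 * 42 / 1000 = 369.18 A

369.18 A


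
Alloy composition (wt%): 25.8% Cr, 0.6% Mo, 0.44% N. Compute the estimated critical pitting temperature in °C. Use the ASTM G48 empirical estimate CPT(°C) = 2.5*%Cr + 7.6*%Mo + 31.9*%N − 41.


Apply the ASTM G48 empirical CPT estimate: CPT(°C) = 2.5*%Cr + 7.6*%Mo + 31.9*%N − 41
2.5*25.8 = 64.5; 7.6*0.6 = 4.56; 31.9*0.44 = 14.036
CPT = 64.5 + 4.56 + 14.036 − 41 = 42.096 °C
Rounded to 0.1 °C: CPT ≈ 42.1 °C

42.1 °C


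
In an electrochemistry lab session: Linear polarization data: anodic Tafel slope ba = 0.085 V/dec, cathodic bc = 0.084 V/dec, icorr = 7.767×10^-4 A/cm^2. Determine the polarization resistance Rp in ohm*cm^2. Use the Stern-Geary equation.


Apply the Stern-Geary equation: Rp = ba*bc / (2.303*icorr*(ba+bc))
ba*bc = 0.085*0.084 = 0.00714
ba+bc = 0.169; 2.303*icorr*(ba+bc) = 2.303*7.767×10^-4*0.169 = 3.0229708×10^-4
Rp = 0.00714 / 3.0229708×10^-4 = 23.62 ohm*cm^2

23.62 ohm*cm^2


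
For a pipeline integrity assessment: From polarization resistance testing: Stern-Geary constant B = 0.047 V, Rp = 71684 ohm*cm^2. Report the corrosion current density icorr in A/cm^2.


Apply the Stern-Geary relation: icorr = B / Rp
icorr = 0.047 / 71684 = 6.557×10^-7 A/cm^2

6.557×10^-7 A/cm^2


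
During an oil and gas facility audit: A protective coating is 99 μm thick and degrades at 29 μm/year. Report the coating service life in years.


Service life = thickness / degradation rate
Life = 99 / 29 = 3.4 years

3.4 years


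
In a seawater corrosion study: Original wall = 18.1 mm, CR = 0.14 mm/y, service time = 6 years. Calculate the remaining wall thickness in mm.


Remaining wall = original − CR × time
t = 18.1 − 0.14*6 = 18.1 − 0.84 = 17.26 mm

17.26 mm


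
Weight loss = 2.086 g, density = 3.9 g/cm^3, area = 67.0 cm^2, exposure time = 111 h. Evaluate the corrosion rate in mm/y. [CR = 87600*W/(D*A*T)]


Apply the mm/y weight-loss relation: CR = 87600 * W / (D * A * T)
Numerator: 87600 * 2.086 = 182733.6
Denominator: 3.9 * 67.0 * 111 = 29004.3
CR = 182733.6 / 29004.3 = 6.30022 mm/y

6.30022 mm/y


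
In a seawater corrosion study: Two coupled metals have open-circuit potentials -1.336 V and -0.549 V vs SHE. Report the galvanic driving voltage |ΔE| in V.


Driving voltage is the absolute potential difference.
|ΔE| = |-1.336 − (-0.549)| = 0.787 V

0.787 V


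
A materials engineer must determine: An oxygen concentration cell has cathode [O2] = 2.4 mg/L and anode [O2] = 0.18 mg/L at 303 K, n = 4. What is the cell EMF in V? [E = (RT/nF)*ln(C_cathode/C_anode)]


Apply the Nernst concentration-cell relation: E = (RT/nF)*ln(C_cathode/C_anode)
RT/nF = 8.314*303/(4*96485) = 0.00652729 V
ln(2.4/0.18) = 2.59027
E = 0.00652729 * 2.59027 = 0.01691 V

0.01691 V


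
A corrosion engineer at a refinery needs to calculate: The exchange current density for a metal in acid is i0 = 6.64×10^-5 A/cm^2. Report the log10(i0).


i0 = 6.64×10^-5 A/cm^2
log10(i0) = -4.178

-4.178


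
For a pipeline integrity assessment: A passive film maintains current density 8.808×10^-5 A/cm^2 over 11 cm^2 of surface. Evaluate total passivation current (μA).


I = i_pass * A, then convert A → μA (×10^6)
I = 8.808×10^-5 * 11 * 10^6 = 968.88 μA

968.88 μA


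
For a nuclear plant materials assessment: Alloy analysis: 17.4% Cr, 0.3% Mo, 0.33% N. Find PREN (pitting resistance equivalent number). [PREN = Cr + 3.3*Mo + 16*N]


Apply the PREN formula: PREN = Cr + 3.3*Mo + 16*N
PREN = 17.4 + 3.3*0.3 + 16*0.33
PREN = 17.4 + 0.99 + 5.28 = 23.67

23.67


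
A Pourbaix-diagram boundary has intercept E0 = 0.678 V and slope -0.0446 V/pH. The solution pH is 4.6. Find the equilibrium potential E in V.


Apply the Pourbaix line equation: E = E0 + slope*pH
E = 0.678 + (-0.0446)*4.6 = 0.678 + (-0.20516) = 0.47284 V
Rounded to 4 decimal places: E = 0.4728 V

0.4728 V


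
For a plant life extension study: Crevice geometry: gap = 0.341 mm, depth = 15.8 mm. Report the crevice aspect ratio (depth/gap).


Aspect ratio = depth / gap
Ratio = 15.8 / 0.341 = 46.3

46.3


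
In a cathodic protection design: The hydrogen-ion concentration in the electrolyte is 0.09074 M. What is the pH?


pH = −log10[H+]
pH = −log10(0.09074) = 1.04

1.04


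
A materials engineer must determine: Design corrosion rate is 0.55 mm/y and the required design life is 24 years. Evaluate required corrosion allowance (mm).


Corrosion allowance = CR × design life
CA = 0.55 * 24 = 13.2 mm

13.2 mm


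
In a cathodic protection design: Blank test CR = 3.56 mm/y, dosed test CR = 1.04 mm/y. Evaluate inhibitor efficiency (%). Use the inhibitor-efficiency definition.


Apply the inhibitor-efficiency definition: IE = (CR_blank − CR_inh)/CR_blank × 100
IE = (3.56 − 1.04) / 3.56 × 100
IE = 2.52 / 3.56 × 100 = 70.8 %

70.8 %


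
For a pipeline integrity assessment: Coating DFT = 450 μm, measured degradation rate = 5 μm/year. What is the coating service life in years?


Service life = thickness / degradation rate
Life = 450 / 5 = 90.0 years

90.0 years


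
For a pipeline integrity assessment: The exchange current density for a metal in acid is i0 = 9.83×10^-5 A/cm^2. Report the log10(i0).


i0 = 9.83×10^-5 A/cm^2
log10(i0) = -4.007

-4.007


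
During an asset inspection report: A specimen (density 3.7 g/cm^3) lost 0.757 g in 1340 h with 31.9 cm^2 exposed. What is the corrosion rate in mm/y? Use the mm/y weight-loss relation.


Apply the mm/y weight-loss relation: CR = 87600 * W / (D * A * T)
Numerator: 87600 * 0.757 = 66313.2
Denominator: 3.7 * 31.9 * 1340 = 158160.2
CR = 66313.2 / 158160.2 = 0.419279 mm/y

0.419279 mm/y


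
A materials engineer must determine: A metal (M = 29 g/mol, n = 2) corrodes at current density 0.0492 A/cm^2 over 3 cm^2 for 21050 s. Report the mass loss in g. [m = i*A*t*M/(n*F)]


Apply Faraday's law: m = i*A*t*M / (n*F)
Total charge passed Q = i*A*t = 0.0492*3*21050 = 3106.98 C
m = Q*M/(n*F) = 3106.98*29/(2*96485) = 0.46692 g

0.46692 g


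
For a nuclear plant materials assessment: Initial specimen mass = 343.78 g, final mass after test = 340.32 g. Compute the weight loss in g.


Weight loss = initial − final
WL = 343.78 − 340.32 = 3.46 g

3.46 g


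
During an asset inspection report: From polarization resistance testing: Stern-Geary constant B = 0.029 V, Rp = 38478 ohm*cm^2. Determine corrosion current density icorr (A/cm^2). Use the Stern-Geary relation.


Apply the Stern-Geary relation: icorr = B / Rp
icorr = 0.029 / 38478 = 7.537×10^-7 A/cm^2

7.537×10^-7 A/cm^2


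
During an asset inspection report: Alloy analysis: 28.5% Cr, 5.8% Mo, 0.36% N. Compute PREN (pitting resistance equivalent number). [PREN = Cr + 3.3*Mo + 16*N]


Apply the PREN formula: PREN = Cr + 3.3*Mo + 16*N
PREN = 28.5 + 3.3*5.8 + 16*0.36
PREN = 28.5 + 19.14 + 5.76 = 53.4

53.4


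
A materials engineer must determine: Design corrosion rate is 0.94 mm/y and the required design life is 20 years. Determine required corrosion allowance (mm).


Corrosion allowance = CR × design life
CA = 0.94 * 20 = 18.8 mm

18.8 mm


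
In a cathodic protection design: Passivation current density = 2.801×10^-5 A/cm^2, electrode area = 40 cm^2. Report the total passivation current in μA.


I = i_pass * A, then convert A → μA (×10^6)
I = 2.801×10^-5 * 40 * 10^6 = 1120.4 μA

1120.4 μA


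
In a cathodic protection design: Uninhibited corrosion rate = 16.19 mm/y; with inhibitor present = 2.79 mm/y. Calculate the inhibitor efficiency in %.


Apply the inhibitor-efficiency definition: IE = (CR_blank − CR_inh)/CR_blank × 100
IE = (16.19 − 2.79) / 16.19 × 100
IE = 13.4 / 16.19 × 100 = 82.8 %

82.8 %


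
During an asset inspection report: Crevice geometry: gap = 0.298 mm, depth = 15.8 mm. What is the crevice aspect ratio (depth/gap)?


Aspect ratio = depth / gap
Ratio = 15.8 / 0.298 = 53.0

53.0


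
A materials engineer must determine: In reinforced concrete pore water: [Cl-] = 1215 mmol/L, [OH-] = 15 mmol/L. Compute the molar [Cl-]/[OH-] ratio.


Threshold parameter = [Cl-] / [OH-] (molar basis; both in mmol/L, so units cancel)
Ratio = 1215 / 15 = 81.0

81.0


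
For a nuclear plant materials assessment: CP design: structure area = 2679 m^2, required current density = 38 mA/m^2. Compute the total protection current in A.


I = area * current density, then convert mA → A (÷1000)
I = 2679 * 38 / 1000 = 101.8 A

101.8 A


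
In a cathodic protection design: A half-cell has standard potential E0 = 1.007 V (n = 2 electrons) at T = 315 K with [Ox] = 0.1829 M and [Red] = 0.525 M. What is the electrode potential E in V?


Apply the Nernst equation: E = E0 + (RT/nF)*ln([Ox]/[Red])
Step 1: RT/nF = 8.314*315/(2*96485) = 0.01357159 V
Step 2: [Ox]/[Red] = 0.1829/0.525 = 0.348381
Step 3: ln(0.348381) = -1.054459
Step 4: correction = 0.01357159 * -1.054459 = -0.0143 V
E = 1.007 + -0.0143 = 0.9927 V

0.9927 V


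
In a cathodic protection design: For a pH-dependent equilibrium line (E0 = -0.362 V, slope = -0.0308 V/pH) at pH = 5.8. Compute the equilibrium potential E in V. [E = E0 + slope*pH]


Apply the Pourbaix line equation: E = E0 + slope*pH
E = -0.362 + (-0.0308)*5.8 = -0.362 + (-0.17864) = -0.54064 V
Rounded to 3 decimal places: E = -0.541 V

-0.541 V


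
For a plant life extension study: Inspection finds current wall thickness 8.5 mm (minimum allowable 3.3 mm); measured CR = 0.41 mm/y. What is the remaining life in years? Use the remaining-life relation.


Apply the remaining-life relation: RL = (t_current − t_min) / CR
RL = (8.5 − 3.3) / 0.41 = 5.2 / 0.41 = 12.7 years

12.7 years


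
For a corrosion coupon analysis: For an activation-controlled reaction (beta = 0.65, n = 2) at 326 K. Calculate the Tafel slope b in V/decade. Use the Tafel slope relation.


Apply the Tafel slope relation: b = 2.303*R*T/(beta*n*F)
Numerator: 2.303 * 8.314 * 326 = 6241.97
Denominator: 0.65 * 2 * 96485 = 125430.5
b = 6241.97 / 125430.5 = 0.05 V/decade

0.05 V/decade


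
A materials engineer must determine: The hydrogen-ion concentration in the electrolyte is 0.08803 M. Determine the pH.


pH = −log10[H+]
pH = −log10(0.08803) = 1.06

1.06


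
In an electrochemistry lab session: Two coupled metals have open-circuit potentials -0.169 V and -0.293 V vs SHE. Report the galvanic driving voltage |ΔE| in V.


Driving voltage is the absolute potential difference.
|ΔE| = |-0.169 − (-0.293)| = 0.124 V

0.124 V


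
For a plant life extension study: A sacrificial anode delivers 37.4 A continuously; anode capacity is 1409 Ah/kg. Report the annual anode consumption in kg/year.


Annual consumption = current * hours per year / capacity
Rate = 37.4 * 8760 / 1409 = 232.5 kg/year

232.5 kg/year


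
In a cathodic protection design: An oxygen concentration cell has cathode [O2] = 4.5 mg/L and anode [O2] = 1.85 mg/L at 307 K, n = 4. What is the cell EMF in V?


Apply the Nernst concentration-cell relation: E = (RT/nF)*ln(C_cathode/C_anode)
RT/nF = 8.314*307/(4*96485) = 0.00661346 V
ln(4.5/1.85) = 0.88889
E = 0.00661346 * 0.88889 = 0.00588 V

0.00588 V


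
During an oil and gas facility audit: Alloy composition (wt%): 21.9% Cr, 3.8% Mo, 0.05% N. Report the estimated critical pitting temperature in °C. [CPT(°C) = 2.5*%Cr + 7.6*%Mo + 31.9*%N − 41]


Apply the ASTM G48 empirical CPT estimate: CPT(°C) = 2.5*%Cr + 7.6*%Mo + 31.9*%N − 41
2.5*21.9 = 54.75; 7.6*3.8 = 28.88; 31.9*0.05 = 1.595
CPT = 54.75 + 28.88 + 1.595 − 41 = 44.225 °C
Rounded to 0.1 °C: CPT ≈ 44.2 °C

44.2 °C


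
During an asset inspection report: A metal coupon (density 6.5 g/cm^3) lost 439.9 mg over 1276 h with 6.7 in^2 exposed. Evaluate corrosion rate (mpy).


Apply the mpy weight-loss relation: CR = 534 * W / (D * A * T)
Numerator: 534 * 439.9 = 234906.6
Denominator: 6.5 * 6.7 * 1276 = 55569.8
CR = 234906.6 / 55569.8 = 4.2272 mpy

4.2272 mpy


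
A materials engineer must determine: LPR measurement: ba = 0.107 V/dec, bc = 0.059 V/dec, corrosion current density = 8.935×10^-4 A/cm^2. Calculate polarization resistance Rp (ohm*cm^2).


Apply the Stern-Geary equation: Rp = ba*bc / (2.303*icorr*(ba+bc))
ba*bc = 0.107*0.059 = 0.006313
ba+bc = 0.166; 2.303*icorr*(ba+bc) = 2.303*8.935×10^-4*0.166 = 3.4158326×10^-4
Rp = 0.006313 / 3.4158326×10^-4 = 18.5 ohm*cm^2

18.5 ohm*cm^2


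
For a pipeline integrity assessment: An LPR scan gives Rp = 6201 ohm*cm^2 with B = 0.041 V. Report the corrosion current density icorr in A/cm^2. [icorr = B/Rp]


Apply the Stern-Geary relation: icorr = B / Rp
icorr = 0.041 / 6201 = 6.612×10^-6 A/cm^2

6.612×10^-6 A/cm^2


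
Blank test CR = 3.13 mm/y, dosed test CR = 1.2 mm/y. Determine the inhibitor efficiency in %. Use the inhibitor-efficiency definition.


Apply the inhibitor-efficiency definition: IE = (CR_blank − CR_inh)/CR_blank × 100
IE = (3.13 − 1.2) / 3.13 × 100
IE = 1.93 / 3.13 × 100 = 61.7 %

61.7 %


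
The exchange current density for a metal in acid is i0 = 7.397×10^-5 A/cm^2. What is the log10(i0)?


i0 = 7.397×10^-5 A/cm^2
log10(i0) = -4.131

-4.131


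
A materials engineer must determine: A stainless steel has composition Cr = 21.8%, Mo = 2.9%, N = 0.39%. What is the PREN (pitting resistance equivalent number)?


Apply the PREN formula: PREN = Cr + 3.3*Mo + 16*N
PREN = 21.8 + 3.3*2.9 + 16*0.39
PREN = 21.8 + 9.57 + 6.24 = 37.61

37.61


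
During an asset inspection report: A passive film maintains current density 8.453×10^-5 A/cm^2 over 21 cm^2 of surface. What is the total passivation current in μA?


I = i_pass * A, then convert A → μA (×10^6)
I = 8.453×10^-5 * 21 * 10^6 = 1775.13 μA

1775.13 μA


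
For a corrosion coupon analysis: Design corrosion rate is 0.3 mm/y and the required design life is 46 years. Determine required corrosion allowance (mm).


Corrosion allowance = CR × design life
CA = 0.3 * 46 = 13.8 mm

13.8 mm


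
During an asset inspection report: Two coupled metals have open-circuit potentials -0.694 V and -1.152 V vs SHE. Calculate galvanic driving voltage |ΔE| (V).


Driving voltage is the absolute potential difference.
|ΔE| = |-0.694 − (-1.152)| = 0.458 V

0.458 V


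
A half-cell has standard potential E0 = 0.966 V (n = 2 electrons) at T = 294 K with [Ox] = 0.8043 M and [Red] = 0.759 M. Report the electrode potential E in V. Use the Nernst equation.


Apply the Nernst equation: E = E0 + (RT/nF)*ln([Ox]/[Red])
Step 1: RT/nF = 8.314*294/(2*96485) = 0.01266682 V
Step 2: [Ox]/[Red] = 0.8043/0.759 = 1.059684
Step 3: ln(1.059684) = 0.057971
Step 4: correction = 0.01266682 * 0.057971 = 0.001 V
E = 0.966 + 0.001 = 0.967 V

0.967 V


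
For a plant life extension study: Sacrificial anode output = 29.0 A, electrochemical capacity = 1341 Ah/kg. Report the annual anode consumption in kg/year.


Annual consumption = current * hours per year / capacity
Rate = 29.0 * 8760 / 1341 = 189.4 kg/year

189.4 kg/year


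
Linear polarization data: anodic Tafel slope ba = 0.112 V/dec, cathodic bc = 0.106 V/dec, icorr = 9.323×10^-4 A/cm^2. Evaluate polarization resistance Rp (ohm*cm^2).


Apply the Stern-Geary equation: Rp = ba*bc / (2.303*icorr*(ba+bc))
ba*bc = 0.112*0.106 = 0.011872
ba+bc = 0.218; 2.303*icorr*(ba+bc) = 2.303*9.323×10^-4*0.218 = 4.6806494×10^-4
Rp = 0.011872 / 4.6806494×10^-4 = 25.36 ohm*cm^2

25.36 ohm*cm^2


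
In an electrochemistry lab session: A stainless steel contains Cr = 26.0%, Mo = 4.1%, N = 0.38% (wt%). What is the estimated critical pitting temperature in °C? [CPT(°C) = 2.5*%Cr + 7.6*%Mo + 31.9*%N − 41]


Apply the ASTM G48 empirical CPT estimate: CPT(°C) = 2.5*%Cr + 7.6*%Mo + 31.9*%N − 41
2.5*26.0 = 65; 7.6*4.1 = 31.16; 31.9*0.38 = 12.122
CPT = 65 + 31.16 + 12.122 − 41 = 67.282 °C
Rounded to 0.1 °C: CPT ≈ 67.3 °C

67.3 °C


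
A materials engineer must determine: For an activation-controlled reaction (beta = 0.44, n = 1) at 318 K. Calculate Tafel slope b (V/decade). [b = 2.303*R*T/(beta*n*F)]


Apply the Tafel slope relation: b = 2.303*R*T/(beta*n*F)
Numerator: 2.303 * 8.314 * 318 = 6088.79
Denominator: 0.44 * 1 * 96485 = 42453.4
b = 6088.79 / 42453.4 = 0.143 V/decade

0.143 V/decade


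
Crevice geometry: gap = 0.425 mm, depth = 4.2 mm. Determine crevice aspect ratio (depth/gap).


Aspect ratio = depth / gap
Ratio = 4.2 / 0.425 = 9.9

9.9


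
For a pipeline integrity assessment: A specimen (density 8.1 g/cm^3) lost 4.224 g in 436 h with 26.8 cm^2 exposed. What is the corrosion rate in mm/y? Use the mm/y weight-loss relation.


Apply the mm/y weight-loss relation: CR = 87600 * W / (D * A * T)
Numerator: 87600 * 4.224 = 370022.4
Denominator: 8.1 * 26.8 * 436 = 94646.88
CR = 370022.4 / 94646.88 = 3.9095 mm/y

3.9095 mm/y


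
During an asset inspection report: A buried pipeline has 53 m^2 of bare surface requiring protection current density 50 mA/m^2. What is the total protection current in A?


I = area * current density, then convert mA → A (÷1000)
I = 53 * 50 / 1000 = 2.65 A

2.65 A


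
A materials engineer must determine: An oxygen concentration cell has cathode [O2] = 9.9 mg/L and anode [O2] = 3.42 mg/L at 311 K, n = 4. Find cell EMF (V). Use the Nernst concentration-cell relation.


Apply the Nernst concentration-cell relation: E = (RT/nF)*ln(C_cathode/C_anode)
RT/nF = 8.314*311/(4*96485) = 0.00669963 V
ln(9.9/3.42) = 1.06289
E = 0.00669963 * 1.06289 = 0.00712 V

0.00712 V


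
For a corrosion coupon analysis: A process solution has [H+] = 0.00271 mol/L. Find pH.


pH = −log10[H+]
pH = −log10(0.00271) = 2.57

2.57


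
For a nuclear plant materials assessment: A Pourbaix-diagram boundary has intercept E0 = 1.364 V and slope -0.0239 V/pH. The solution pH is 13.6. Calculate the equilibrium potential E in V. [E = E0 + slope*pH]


Apply the Pourbaix line equation: E = E0 + slope*pH
E = 1.364 + (-0.0239)*13.6 = 1.364 + (-0.32504) = 1.03896 V
Rounded to 4 decimal places: E = 1.0390 V

1.0390 V


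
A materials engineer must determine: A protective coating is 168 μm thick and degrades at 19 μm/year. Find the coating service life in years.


Service life = thickness / degradation rate
Life = 168 / 19 = 8.8 years

8.8 years


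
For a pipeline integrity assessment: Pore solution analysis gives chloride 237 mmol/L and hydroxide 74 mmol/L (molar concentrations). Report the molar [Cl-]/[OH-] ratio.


Threshold parameter = [Cl-] / [OH-] (molar basis; both in mmol/L, so units cancel)
Ratio = 237 / 74 = 3.2

3.2


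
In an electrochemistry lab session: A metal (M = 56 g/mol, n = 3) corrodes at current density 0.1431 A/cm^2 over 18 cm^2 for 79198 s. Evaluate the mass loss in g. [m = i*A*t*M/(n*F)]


Apply Faraday's law: m = i*A*t*M / (n*F)
Total charge passed Q = i*A*t = 0.1431*18*79198 = 203998.2084 C
m = Q*M/(n*F) = 203998.2084*56/(3*96485) = 39.4669 g

39.4669 g


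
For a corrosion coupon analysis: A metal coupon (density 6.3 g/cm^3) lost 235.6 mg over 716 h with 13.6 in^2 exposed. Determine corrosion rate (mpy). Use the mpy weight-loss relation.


Apply the mpy weight-loss relation: CR = 534 * W / (D * A * T)
Numerator: 534 * 235.6 = 125810.4
Denominator: 6.3 * 13.6 * 716 = 61346.88
CR = 125810.4 / 61346.88 = 2.051 mpy

2.051 mpy


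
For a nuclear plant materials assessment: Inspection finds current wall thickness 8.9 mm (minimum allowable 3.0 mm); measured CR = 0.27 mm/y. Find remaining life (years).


Apply the remaining-life relation: RL = (t_current − t_min) / CR
RL = (8.9 − 3.0) / 0.27 = 5.9 / 0.27 = 21.9 years

21.9 years


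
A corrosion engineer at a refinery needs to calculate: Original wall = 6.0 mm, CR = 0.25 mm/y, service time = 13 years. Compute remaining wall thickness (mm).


Remaining wall = original − CR × time
t = 6.0 − 0.25*13 = 6.0 − 3.25 = 2.75 mm

2.75 mm


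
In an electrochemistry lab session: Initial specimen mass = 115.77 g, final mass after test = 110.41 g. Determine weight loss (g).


Weight loss = initial − final
WL = 115.77 − 110.41 = 5.36 g

5.36 g


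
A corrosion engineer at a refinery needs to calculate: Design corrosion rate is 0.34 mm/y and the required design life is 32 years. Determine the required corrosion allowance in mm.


Corrosion allowance = CR × design life
CA = 0.34 * 32 = 10.88 mm

10.88 mm


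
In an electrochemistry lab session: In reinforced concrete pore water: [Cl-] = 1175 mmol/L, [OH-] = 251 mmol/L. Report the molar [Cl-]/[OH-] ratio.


Threshold parameter = [Cl-] / [OH-] (molar basis; both in mmol/L, so units cancel)
Ratio = 1175 / 251 = 4.68

4.68


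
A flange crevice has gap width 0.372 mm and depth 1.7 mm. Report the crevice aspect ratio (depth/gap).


Aspect ratio = depth / gap
Ratio = 1.7 / 0.372 = 4.6

4.6


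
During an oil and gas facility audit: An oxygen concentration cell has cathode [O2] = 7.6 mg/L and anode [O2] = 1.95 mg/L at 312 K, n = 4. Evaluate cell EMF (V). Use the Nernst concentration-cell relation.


Apply the Nernst concentration-cell relation: E = (RT/nF)*ln(C_cathode/C_anode)
RT/nF = 8.314*312/(4*96485) = 0.00672117 V
ln(7.6/1.95) = 1.36032
E = 0.00672117 * 1.36032 = 0.00914 V

0.00914 V


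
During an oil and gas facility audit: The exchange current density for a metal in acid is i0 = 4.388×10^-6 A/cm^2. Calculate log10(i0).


i0 = 4.388×10^-6 A/cm^2
log10(i0) = -5.358

-5.358


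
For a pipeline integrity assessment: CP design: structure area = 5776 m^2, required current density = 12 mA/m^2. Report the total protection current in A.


I = area * current density, then convert mA → A (÷1000)
I = 5776 * 12 / 1000 = 69.31 A

69.31 A


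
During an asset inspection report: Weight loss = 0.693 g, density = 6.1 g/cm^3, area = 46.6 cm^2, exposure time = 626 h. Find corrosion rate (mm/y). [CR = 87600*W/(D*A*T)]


Apply the mm/y weight-loss relation: CR = 87600 * W / (D * A * T)
Numerator: 87600 * 0.693 = 60706.8
Denominator: 6.1 * 46.6 * 626 = 177946.76
CR = 60706.8 / 177946.76 = 0.341151 mm/y

0.341151 mm/y


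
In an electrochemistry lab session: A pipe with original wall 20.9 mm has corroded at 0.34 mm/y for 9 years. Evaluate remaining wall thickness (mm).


Remaining wall = original − CR × time
t = 20.9 − 0.34*9 = 20.9 − 3.06 = 17.84 mm

17.84 mm


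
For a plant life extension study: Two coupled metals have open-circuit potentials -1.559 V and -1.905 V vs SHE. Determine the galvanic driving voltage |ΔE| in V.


Driving voltage is the absolute potential difference.
|ΔE| = |-1.559 − (-1.905)| = 0.346 V

0.346 V


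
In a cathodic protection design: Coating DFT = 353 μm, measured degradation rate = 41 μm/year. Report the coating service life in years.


Service life = thickness / degradation rate
Life = 353 / 41 = 8.6 years

8.6 years


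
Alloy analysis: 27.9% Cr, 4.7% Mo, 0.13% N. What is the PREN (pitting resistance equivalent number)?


Apply the PREN formula: PREN = Cr + 3.3*Mo + 16*N
PREN = 27.9 + 3.3*4.7 + 16*0.13
PREN = 27.9 + 15.51 + 2.08 = 45.49

45.49


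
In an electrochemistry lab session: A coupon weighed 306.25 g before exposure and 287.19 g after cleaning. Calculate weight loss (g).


Weight loss = initial − final
WL = 306.25 − 287.19 = 19.06 g

19.06 g


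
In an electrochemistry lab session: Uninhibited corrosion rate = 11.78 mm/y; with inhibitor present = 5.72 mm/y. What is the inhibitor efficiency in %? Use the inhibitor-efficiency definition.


Apply the inhibitor-efficiency definition: IE = (CR_blank − CR_inh)/CR_blank × 100
IE = (11.78 − 5.72) / 11.78 × 100
IE = 6.06 / 11.78 × 100 = 51.4 %

51.4 %


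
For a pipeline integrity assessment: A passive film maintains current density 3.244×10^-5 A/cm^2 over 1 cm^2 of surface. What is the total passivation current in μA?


I = i_pass * A, then convert A → μA (×10^6)
I = 3.244×10^-5 * 1 * 10^6 = 32.44 μA

32.44 μA


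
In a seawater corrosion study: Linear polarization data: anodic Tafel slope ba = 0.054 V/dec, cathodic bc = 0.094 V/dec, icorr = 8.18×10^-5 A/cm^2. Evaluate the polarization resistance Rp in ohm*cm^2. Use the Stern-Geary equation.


Apply the Stern-Geary equation: Rp = ba*bc / (2.303*icorr*(ba+bc))
ba*bc = 0.054*0.094 = 0.005076
ba+bc = 0.148; 2.303*icorr*(ba+bc) = 2.303*8.18×10^-5*0.148 = 2.7881039×10^-5
Rp = 0.005076 / 2.7881039×10^-5 = 182.1 ohm*cm^2

182.1 ohm*cm^2


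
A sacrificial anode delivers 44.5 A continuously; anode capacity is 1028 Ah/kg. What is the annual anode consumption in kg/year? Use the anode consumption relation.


Annual consumption = current * hours per year / capacity
Rate = 44.5 * 8760 / 1028 = 379.2 kg/year

379.2 kg/year


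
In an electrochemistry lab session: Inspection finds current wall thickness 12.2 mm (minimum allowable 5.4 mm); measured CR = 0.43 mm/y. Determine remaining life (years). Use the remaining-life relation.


Apply the remaining-life relation: RL = (t_current − t_min) / CR
RL = (12.2 − 5.4) / 0.43 = 6.8 / 0.43 = 15.8 years

15.8 years


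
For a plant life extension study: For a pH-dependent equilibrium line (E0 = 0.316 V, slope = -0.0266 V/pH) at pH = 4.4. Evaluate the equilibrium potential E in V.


Apply the Pourbaix line equation: E = E0 + slope*pH
E = 0.316 + (-0.0266)*4.4 = 0.316 + (-0.11704) = 0.19896 V
Rounded to 3 decimal places: E = 0.199 V

0.199 V


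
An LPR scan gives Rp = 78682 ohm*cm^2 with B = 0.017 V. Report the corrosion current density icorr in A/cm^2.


Apply the Stern-Geary relation: icorr = B / Rp
icorr = 0.017 / 78682 = 2.161×10^-7 A/cm^2

2.161×10^-7 A/cm^2


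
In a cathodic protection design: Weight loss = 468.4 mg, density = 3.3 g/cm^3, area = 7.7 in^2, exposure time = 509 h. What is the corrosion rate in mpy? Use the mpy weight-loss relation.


Apply the mpy weight-loss relation: CR = 534 * W / (D * A * T)
Numerator: 534 * 468.4 = 250125.6
Denominator: 3.3 * 7.7 * 509 = 12933.69
CR = 250125.6 / 12933.69 = 19.33907 mpy

19.33907 mpy


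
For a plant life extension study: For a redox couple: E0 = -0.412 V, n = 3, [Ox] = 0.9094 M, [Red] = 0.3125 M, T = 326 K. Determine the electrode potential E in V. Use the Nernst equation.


Apply the Nernst equation: E = E0 + (RT/nF)*ln([Ox]/[Red])
Step 1: RT/nF = 8.314*326/(3*96485) = 0.00936368 V
Step 2: [Ox]/[Red] = 0.9094/0.3125 = 2.91008
Step 3: ln(2.91008) = 1.068181
Step 4: correction = 0.00936368 * 1.068181 = 0.01 V
E = -0.412 + 0.01 = -0.402 V

-0.402 V


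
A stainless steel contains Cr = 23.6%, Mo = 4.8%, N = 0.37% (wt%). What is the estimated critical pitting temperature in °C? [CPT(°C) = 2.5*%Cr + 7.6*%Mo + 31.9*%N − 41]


Apply the ASTM G48 empirical CPT estimate: CPT(°C) = 2.5*%Cr + 7.6*%Mo + 31.9*%N − 41
2.5*23.6 = 59; 7.6*4.8 = 36.48; 31.9*0.37 = 11.803
CPT = 59 + 36.48 + 11.803 − 41 = 66.283 °C
Rounded to 0.1 °C: CPT ≈ 66.3 °C

66.3 °C
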